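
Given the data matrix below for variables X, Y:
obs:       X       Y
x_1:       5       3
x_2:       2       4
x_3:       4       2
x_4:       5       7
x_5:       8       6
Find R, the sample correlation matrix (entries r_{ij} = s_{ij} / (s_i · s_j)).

Step 1 — column means:
  mean(X) = (5 + 2 + 4 + 5 + 8) / 5 = 24/5 = 4.8
  mean(Y) = (3 + 4 + 2 + 7 + 6) / 5 = 22/5 = 4.4

Step 2 — sample variances and covariances s[i,j] = (1/(n-1)) · Σ_k (x_{k,i} - mean_i) · (x_{k,j} - mean_j), with n-1 = 4:
  s[X,X] = ((0.2)·(0.2) + (-2.8)·(-2.8) + (-0.8)·(-0.8) + (0.2)·(0.2) + (3.2)·(3.2)) / 4 = 18.8/4 = 4.7
  s[X,Y] = ((0.2)·(-1.4) + (-2.8)·(-0.4) + (-0.8)·(-2.4) + (0.2)·(2.6) + (3.2)·(1.6)) / 4 = 8.4/4 = 2.1
  s[Y,Y] = ((-1.4)·(-1.4) + (-0.4)·(-0.4) + (-2.4)·(-2.4) + (2.6)·(2.6) + (1.6)·(1.6)) / 4 = 17.2/4 = 4.3
  Sample standard deviations s_i = √(s[i,i]):
  s(X) = √(4.7) = 2.1679
  s(Y) = √(4.3) = 2.0736

Step 3 — r_{ij} = s_{ij} / (s_i · s_j):
  r[X,X] = 1 (diagonal).
  r[X,Y] = 2.1 / (2.1679 · 2.0736) = 2.1 / 4.4956 = 0.4671
  r[Y,Y] = 1 (diagonal).

R is symmetric with unit diagonal. Assembling:

R = [[1, 0.4671],
 [0.4671, 1]]


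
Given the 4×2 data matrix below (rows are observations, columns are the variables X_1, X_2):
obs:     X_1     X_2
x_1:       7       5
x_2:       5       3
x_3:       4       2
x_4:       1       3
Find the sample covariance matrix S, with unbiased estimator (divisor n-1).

Step 1 — column means:
  mean(X_1) = (7 + 5 + 4 + 1) / 4 = 17/4 = 4.25
  mean(X_2) = (5 + 3 + 2 + 3) / 4 = 13/4 = 3.25

Step 2 — sample covariance S[i,j] = (1/(n-1)) · Σ_k (x_{k,i} - mean_i) · (x_{k,j} - mean_j), with n-1 = 3.
  S[X_1,X_1] = ((2.75)·(2.75) + (0.75)·(0.75) + (-0.25)·(-0.25) + (-3.25)·(-3.25)) / 3 = 18.75/3 = 6.25
  S[X_1,X_2] = ((2.75)·(1.75) + (0.75)·(-0.25) + (-0.25)·(-1.25) + (-3.25)·(-0.25)) / 3 = 5.75/3 = 1.9167
  S[X_2,X_2] = ((1.75)·(1.75) + (-0.25)·(-0.25) + (-1.25)·(-1.25) + (-0.25)·(-0.25)) / 3 = 4.75/3 = 1.5833

S is symmetric (S[j,i] = S[i,j]). Assembling:

S = [[6.25, 1.9167],
 [1.9167, 1.5833]]


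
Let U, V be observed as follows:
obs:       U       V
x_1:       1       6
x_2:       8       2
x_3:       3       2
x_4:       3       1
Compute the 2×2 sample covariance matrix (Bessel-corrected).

Step 1 — column means:
  mean(U) = (1 + 8 + 3 + 3) / 4 = 15/4 = 3.75
  mean(V) = (6 + 2 + 2 + 1) / 4 = 11/4 = 2.75

Step 2 — sample covariance S[i,j] = (1/(n-1)) · Σ_k (x_{k,i} - mean_i) · (x_{k,j} - mean_j), with n-1 = 3.
  S[U,U] = ((-2.75)·(-2.75) + (4.25)·(4.25) + (-0.75)·(-0.75) + (-0.75)·(-0.75)) / 3 = 26.75/3 = 8.9167
  S[U,V] = ((-2.75)·(3.25) + (4.25)·(-0.75) + (-0.75)·(-0.75) + (-0.75)·(-1.75)) / 3 = -10.25/3 = -3.4167
  S[V,V] = ((3.25)·(3.25) + (-0.75)·(-0.75) + (-0.75)·(-0.75) + (-1.75)·(-1.75)) / 3 = 14.75/3 = 4.9167

S is symmetric (S[j,i] = S[i,j]). Assembling:

S = [[8.9167, -3.4167],
 [-3.4167, 4.9167]]


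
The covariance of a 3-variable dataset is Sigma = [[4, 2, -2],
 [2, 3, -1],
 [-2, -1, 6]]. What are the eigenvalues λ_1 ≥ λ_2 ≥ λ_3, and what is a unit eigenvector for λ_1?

Step 1 — characteristic polynomial p(λ) = det(λI - Sigma) = λ³ - tr·λ² + c_1·λ - det, where tr = trace, c_1 = sum of the principal 2×2 minors, det = det(Sigma):
  tr = 4 + 3 + 6 = 13,
  c_1 = (4·3 - (2)²) + (4·6 - (-2)²) + (3·6 - (-1)²) = 8 + 20 + 17 = 45,
  det = 4·(3·6 - (-1)²) - (2)·((2)·6 - (-1)·(-2)) + (-2)·((2)·(-1) - 3·(-2)) = 4·(17) - (2)·(10) + (-2)·(4) = 40.
  So p(λ) = λ³ - 13λ² + 45λ - 40.
Step 2 — look for an integer root (rational root theorem: any rational root is an integer divisor of 40). Testing λ = 8:
  p(8) = 512 - 832 + 360 - 40 = 0  ✓
  Dividing out (λ - 8): p(λ) = (λ - 8)(λ² - 5λ + 5).
Step 3 — remaining eigenvalues from the quadratic λ² - 5λ + 5 = 0:
  Δ = 5² - 4·5 = 25 - 20 = 5,  λ = (5 ± √5)/2 = (5 ± 2.2361)/2 ≈ 3.618 or 1.382.
  Sorted: λ_1 = 8,  λ_2 = 3.618,  λ_3 = 1.382  (check: sum = 13 = tr ✓).

Step 4 — unit eigenvector for λ_1 = 8: v spans the null space of (Sigma - λ_1 I), whose rows are
  r_1 = (-4, 2, -2),  r_2 = (2, -5, -1),  r_3 = (-2, -1, -2).
  v is orthogonal to every row, so take v ∝ r_1 × r_2 = ((2)·(-1) - (-2)·(-5), (-2)·(2) - (-4)·(-1), (-4)·(-5) - (2)·(2)) = (-12, -8, 16).
  Rescale (divide by 4; multiply by -1 so the first nonzero entry is positive): u = (3, 2, -4).
  ||u|| = √((3)² + (2)² + (-4)²) = √(29) ≈ 5.3852,  v_1 = u/||u|| ≈ (0.5571, 0.3714, -0.7428) (||v_1|| = 1).

λ_1 = 8,  λ_2 = 3.618,  λ_3 = 1.382;  v_1 ≈ (0.5571, 0.3714, -0.7428)


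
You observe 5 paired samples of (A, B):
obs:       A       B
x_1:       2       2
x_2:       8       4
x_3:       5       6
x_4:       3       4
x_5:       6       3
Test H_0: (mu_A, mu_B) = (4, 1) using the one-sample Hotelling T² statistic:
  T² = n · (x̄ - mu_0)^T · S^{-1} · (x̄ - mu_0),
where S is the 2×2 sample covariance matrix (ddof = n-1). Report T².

Step 1 — sample mean vector:
  mean(A) = (2 + 8 + 5 + 3 + 6) / 5 = 24/5 = 4.8
  mean(B) = (2 + 4 + 6 + 4 + 3) / 5 = 19/5 = 3.8
  x̄ = (4.8, 3.8),  deviation x̄ - mu_0 = (4.8, 3.8) - (4, 1) = (0.8, 2.8).

Step 2 — sample covariance matrix, S[i,j] = (1/(n-1)) · Σ_k (x_{k,i} - mean_i) · (x_{k,j} - mean_j), divisor n-1 = 4:
  S[A,A] = ((-2.8)·(-2.8) + (3.2)·(3.2) + (0.2)·(0.2) + (-1.8)·(-1.8) + (1.2)·(1.2)) / 4 = 22.8/4 = 5.7
  S[A,B] = ((-2.8)·(-1.8) + (3.2)·(0.2) + (0.2)·(2.2) + (-1.8)·(0.2) + (1.2)·(-0.8)) / 4 = 4.8/4 = 1.2
  S[B,B] = ((-1.8)·(-1.8) + (0.2)·(0.2) + (2.2)·(2.2) + (0.2)·(0.2) + (-0.8)·(-0.8)) / 4 = 8.8/4 = 2.2
  S = [[5.7, 1.2],
 [1.2, 2.2]].

Step 3 — invert S. det(S) = 5.7·2.2 - (1.2)² = 11.1.
  S^{-1} = (1/det) · [[d, -b], [-b, a]] = [[0.1982, -0.1081],
 [-0.1081, 0.5135]].

Step 4 — quadratic form (x̄ - mu_0)^T · S^{-1} · (x̄ - mu_0):
  S^{-1} · (x̄ - mu_0) = (-0.1441, 1.3514),
  (x̄ - mu_0)^T · [...] = (0.8)·(-0.1441) + (2.8)·(1.3514) = 3.6685.

Step 5 — scale by n: T² = 5 · 3.6685 = 18.3423.

T² ≈ 18.3423


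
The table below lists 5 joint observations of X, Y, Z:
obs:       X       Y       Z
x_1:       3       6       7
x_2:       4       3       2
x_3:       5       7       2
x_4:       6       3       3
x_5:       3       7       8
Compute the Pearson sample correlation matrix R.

Step 1 — column means:
  mean(X) = (3 + 4 + 5 + 6 + 3) / 5 = 21/5 = 4.2
  mean(Y) = (6 + 3 + 7 + 3 + 7) / 5 = 26/5 = 5.2
  mean(Z) = (7 + 2 + 2 + 3 + 8) / 5 = 22/5 = 4.4

Step 2 — sample variances and covariances s[i,j] = (1/(n-1)) · Σ_k (x_{k,i} - mean_i) · (x_{k,j} - mean_j), with n-1 = 4:
  s[X,X] = ((-1.2)·(-1.2) + (-0.2)·(-0.2) + (0.8)·(0.8) + (1.8)·(1.8) + (-1.2)·(-1.2)) / 4 = 6.8/4 = 1.7
  s[X,Y] = ((-1.2)·(0.8) + (-0.2)·(-2.2) + (0.8)·(1.8) + (1.8)·(-2.2) + (-1.2)·(1.8)) / 4 = -5.2/4 = -1.3
  s[X,Z] = ((-1.2)·(2.6) + (-0.2)·(-2.4) + (0.8)·(-2.4) + (1.8)·(-1.4) + (-1.2)·(3.6)) / 4 = -11.4/4 = -2.85
  s[Y,Y] = ((0.8)·(0.8) + (-2.2)·(-2.2) + (1.8)·(1.8) + (-2.2)·(-2.2) + (1.8)·(1.8)) / 4 = 16.8/4 = 4.2
  s[Y,Z] = ((0.8)·(2.6) + (-2.2)·(-2.4) + (1.8)·(-2.4) + (-2.2)·(-1.4) + (1.8)·(3.6)) / 4 = 12.6/4 = 3.15
  s[Z,Z] = ((2.6)·(2.6) + (-2.4)·(-2.4) + (-2.4)·(-2.4) + (-1.4)·(-1.4) + (3.6)·(3.6)) / 4 = 33.2/4 = 8.3
  Sample standard deviations s_i = √(s[i,i]):
  s(X) = √(1.7) = 1.3038
  s(Y) = √(4.2) = 2.0494
  s(Z) = √(8.3) = 2.881

Step 3 — r_{ij} = s_{ij} / (s_i · s_j):
  r[X,X] = 1 (diagonal).
  r[X,Y] = -1.3 / (1.3038 · 2.0494) = -1.3 / 2.6721 = -0.4865
  r[X,Z] = -2.85 / (1.3038 · 2.881) = -2.85 / 3.7563 = -0.7587
  r[Y,Y] = 1 (diagonal).
  r[Y,Z] = 3.15 / (2.0494 · 2.881) = 3.15 / 5.9042 = 0.5335
  r[Z,Z] = 1 (diagonal).

R is symmetric with unit diagonal. Assembling:

R = [[1, -0.4865, -0.7587],
 [-0.4865, 1, 0.5335],
 [-0.7587, 0.5335, 1]]


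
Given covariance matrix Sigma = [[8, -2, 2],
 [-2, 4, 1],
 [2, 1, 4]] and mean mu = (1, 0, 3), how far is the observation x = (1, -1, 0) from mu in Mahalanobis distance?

Step 1 — centre the observation: (x - mu) = (0, -1, -3).

Step 2 — invert Sigma (cofactor / det for 3×3, or solve directly):
  Sigma^{-1} = [[0.1875, 0.125, -0.125],
 [0.125, 0.35, -0.15],
 [-0.125, -0.15, 0.35]].

Step 3 — form the quadratic (x - mu)^T · Sigma^{-1} · (x - mu):
  Sigma^{-1} · (x - mu) = (0.25, 0.1, -0.9).
  (x - mu)^T · [Sigma^{-1} · (x - mu)] = (0)·(0.25) + (-1)·(0.1) + (-3)·(-0.9) = 2.6.

Step 4 — take square root: d = √(2.6) ≈ 1.6125.

d(x, mu) = √(2.6) ≈ 1.6125


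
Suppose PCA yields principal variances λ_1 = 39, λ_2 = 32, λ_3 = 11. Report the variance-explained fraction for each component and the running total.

Step 1 — total variance = trace(Sigma) = Σ λ_i = 39 + 32 + 11 = 82.

Step 2 — fraction explained by component i = λ_i / Σ λ:
  PC1: 39/82 = 0.4756
  PC2: 32/82 = 0.3902
  PC3: 11/82 = 0.1341

Step 3 — cumulative fraction after k components = (λ_1 + ... + λ_k) / Σ λ:
  k = 1: 39/82 = 0.4756
  k = 2: (39 + 32)/82 = 71/82 = 0.8659
  k = 3: (39 + 32 + 11)/82 = 82/82 = 1

Summary (fraction, with percent):

explained: PC1 0.4756 (47.56%), PC2 0.3902 (39.02%), PC3 0.1341 (13.41%);  cumulative: 0.4756, 0.8659, 1


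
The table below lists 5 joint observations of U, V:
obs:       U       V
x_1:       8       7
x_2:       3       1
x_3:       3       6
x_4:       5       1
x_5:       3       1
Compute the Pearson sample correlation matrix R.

Step 1 — column means:
  mean(U) = (8 + 3 + 3 + 5 + 3) / 5 = 22/5 = 4.4
  mean(V) = (7 + 1 + 6 + 1 + 1) / 5 = 16/5 = 3.2

Step 2 — sample variances and covariances s[i,j] = (1/(n-1)) · Σ_k (x_{k,i} - mean_i) · (x_{k,j} - mean_j), with n-1 = 4:
  s[U,U] = ((3.6)·(3.6) + (-1.4)·(-1.4) + (-1.4)·(-1.4) + (0.6)·(0.6) + (-1.4)·(-1.4)) / 4 = 19.2/4 = 4.8
  s[U,V] = ((3.6)·(3.8) + (-1.4)·(-2.2) + (-1.4)·(2.8) + (0.6)·(-2.2) + (-1.4)·(-2.2)) / 4 = 14.6/4 = 3.65
  s[V,V] = ((3.8)·(3.8) + (-2.2)·(-2.2) + (2.8)·(2.8) + (-2.2)·(-2.2) + (-2.2)·(-2.2)) / 4 = 36.8/4 = 9.2
  Sample standard deviations s_i = √(s[i,i]):
  s(U) = √(4.8) = 2.1909
  s(V) = √(9.2) = 3.0332

Step 3 — r_{ij} = s_{ij} / (s_i · s_j):
  r[U,U] = 1 (diagonal).
  r[U,V] = 3.65 / (2.1909 · 3.0332) = 3.65 / 6.6453 = 0.5493
  r[V,V] = 1 (diagonal).

R is symmetric with unit diagonal. Assembling:

R = [[1, 0.5493],
 [0.5493, 1]]


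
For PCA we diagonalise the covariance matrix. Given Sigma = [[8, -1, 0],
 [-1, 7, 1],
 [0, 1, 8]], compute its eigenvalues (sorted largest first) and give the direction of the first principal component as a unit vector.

Step 1 — characteristic polynomial p(λ) = det(λI - Sigma) = λ³ - tr·λ² + c_1·λ - det, where tr = trace, c_1 = sum of the principal 2×2 minors, det = det(Sigma):
  tr = 8 + 7 + 8 = 23,
  c_1 = (8·7 - (-1)²) + (8·8 - (0)²) + (7·8 - (1)²) = 55 + 64 + 55 = 174,
  det = 8·(7·8 - (1)²) - (-1)·((-1)·8 - (1)·(0)) + (0)·((-1)·(1) - 7·(0)) = 8·(55) - (-1)·(-8) + (0)·(-1) = 432.
  So p(λ) = λ³ - 23λ² + 174λ - 432.
Step 2 — look for an integer root (rational root theorem: any rational root is an integer divisor of 432). Testing λ = 6:
  p(6) = 216 - 828 + 1044 - 432 = 0  ✓
  Dividing out (λ - 6): p(λ) = (λ - 6)(λ² - 17λ + 72).
Step 3 — remaining eigenvalues from the quadratic λ² - 17λ + 72 = 0:
  Δ = 17² - 4·72 = 289 - 288 = 1,  λ = (17 ± √1)/2 = (17 ± 1)/2 = 9 or 8.
  Sorted: λ_1 = 9,  λ_2 = 8,  λ_3 = 6  (check: sum = 23 = tr ✓).

Step 4 — unit eigenvector for λ_1 = 9: v spans the null space of (Sigma - λ_1 I), whose rows are
  r_1 = (-1, -1, 0),  r_2 = (-1, -2, 1),  r_3 = (0, 1, -1).
  v is orthogonal to every row, so take v ∝ r_1 × r_2 = ((-1)·(1) - (0)·(-2), (0)·(-1) - (-1)·(1), (-1)·(-2) - (-1)·(-1)) = (-1, 1, 1).
  Rescale (multiply by -1 so the first nonzero entry is positive): u = (1, -1, -1).
  ||u|| = √((1)² + (-1)² + (-1)²) = √(3) ≈ 1.7321,  v_1 = u/||u|| ≈ (0.5774, -0.5774, -0.5774) (||v_1|| = 1).

λ_1 = 9,  λ_2 = 8,  λ_3 = 6;  v_1 ≈ (0.5774, -0.5774, -0.5774)


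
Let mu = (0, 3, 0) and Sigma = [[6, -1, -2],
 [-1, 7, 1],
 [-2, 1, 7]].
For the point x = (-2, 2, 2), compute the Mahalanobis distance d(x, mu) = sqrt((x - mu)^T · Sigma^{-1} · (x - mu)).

Step 1 — centre the observation: (x - mu) = (-2, -1, 2).

Step 2 — invert Sigma (cofactor / det for 3×3, or solve directly):
  Sigma^{-1} = [[0.1868, 0.0195, 0.0506],
 [0.0195, 0.1479, -0.0156],
 [0.0506, -0.0156, 0.1595]].

Step 3 — form the quadratic (x - mu)^T · Sigma^{-1} · (x - mu):
  Sigma^{-1} · (x - mu) = (-0.2918, -0.2179, 0.2335).
  (x - mu)^T · [Sigma^{-1} · (x - mu)] = (-2)·(-0.2918) + (-1)·(-0.2179) + (2)·(0.2335) = 1.2685.

Step 4 — take square root: d = √(1.2685) ≈ 1.1263.

d(x, mu) = √(1.2685) ≈ 1.1263


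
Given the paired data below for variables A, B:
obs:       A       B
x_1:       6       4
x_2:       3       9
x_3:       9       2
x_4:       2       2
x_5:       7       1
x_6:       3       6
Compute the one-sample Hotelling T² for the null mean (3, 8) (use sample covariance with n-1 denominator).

Step 1 — sample mean vector:
  mean(A) = (6 + 3 + 9 + 2 + 7 + 3) / 6 = 30/6 = 5
  mean(B) = (4 + 9 + 2 + 2 + 1 + 6) / 6 = 24/6 = 4
  x̄ = (5, 4),  deviation x̄ - mu_0 = (5, 4) - (3, 8) = (2, -4).

Step 2 — sample covariance matrix, S[i,j] = (1/(n-1)) · Σ_k (x_{k,i} - mean_i) · (x_{k,j} - mean_j), divisor n-1 = 5:
  S[A,A] = ((1)·(1) + (-2)·(-2) + (4)·(4) + (-3)·(-3) + (2)·(2) + (-2)·(-2)) / 5 = 38/5 = 7.6
  S[A,B] = ((1)·(0) + (-2)·(5) + (4)·(-2) + (-3)·(-2) + (2)·(-3) + (-2)·(2)) / 5 = -22/5 = -4.4
  S[B,B] = ((0)·(0) + (5)·(5) + (-2)·(-2) + (-2)·(-2) + (-3)·(-3) + (2)·(2)) / 5 = 46/5 = 9.2
  S = [[7.6, -4.4],
 [-4.4, 9.2]].

Step 3 — invert S. det(S) = 7.6·9.2 - (-4.4)² = 50.56.
  S^{-1} = (1/det) · [[d, -b], [-b, a]] = [[0.182, 0.087],
 [0.087, 0.1503]].

Step 4 — quadratic form (x̄ - mu_0)^T · S^{-1} · (x̄ - mu_0):
  S^{-1} · (x̄ - mu_0) = (0.0158, -0.4272),
  (x̄ - mu_0)^T · [...] = (2)·(0.0158) + (-4)·(-0.4272) = 1.7405.

Step 5 — scale by n: T² = 6 · 1.7405 = 10.443.

T² ≈ 10.443


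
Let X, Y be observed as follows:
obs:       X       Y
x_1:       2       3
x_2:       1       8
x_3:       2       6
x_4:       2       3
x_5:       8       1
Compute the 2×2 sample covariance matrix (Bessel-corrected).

Step 1 — column means:
  mean(X) = (2 + 1 + 2 + 2 + 8) / 5 = 15/5 = 3
  mean(Y) = (3 + 8 + 6 + 3 + 1) / 5 = 21/5 = 4.2

Step 2 — sample covariance S[i,j] = (1/(n-1)) · Σ_k (x_{k,i} - mean_i) · (x_{k,j} - mean_j), with n-1 = 4.
  S[X,X] = ((-1)·(-1) + (-2)·(-2) + (-1)·(-1) + (-1)·(-1) + (5)·(5)) / 4 = 32/4 = 8
  S[X,Y] = ((-1)·(-1.2) + (-2)·(3.8) + (-1)·(1.8) + (-1)·(-1.2) + (5)·(-3.2)) / 4 = -23/4 = -5.75
  S[Y,Y] = ((-1.2)·(-1.2) + (3.8)·(3.8) + (1.8)·(1.8) + (-1.2)·(-1.2) + (-3.2)·(-3.2)) / 4 = 30.8/4 = 7.7

S is symmetric (S[j,i] = S[i,j]). Assembling:

S = [[8, -5.75],
 [-5.75, 7.7]]


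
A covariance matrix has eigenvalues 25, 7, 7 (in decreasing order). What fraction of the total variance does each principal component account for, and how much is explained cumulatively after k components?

Step 1 — total variance = trace(Sigma) = Σ λ_i = 25 + 7 + 7 = 39.

Step 2 — fraction explained by component i = λ_i / Σ λ:
  PC1: 25/39 = 0.641
  PC2: 7/39 = 0.1795
  PC3: 7/39 = 0.1795

Step 3 — cumulative fraction after k components = (λ_1 + ... + λ_k) / Σ λ:
  k = 1: 25/39 = 0.641
  k = 2: (25 + 7)/39 = 32/39 = 0.8205
  k = 3: (25 + 7 + 7)/39 = 39/39 = 1

Summary (fraction, with percent):

explained: PC1 0.641 (64.1%), PC2 0.1795 (17.95%), PC3 0.1795 (17.95%);  cumulative: 0.641, 0.8205, 1


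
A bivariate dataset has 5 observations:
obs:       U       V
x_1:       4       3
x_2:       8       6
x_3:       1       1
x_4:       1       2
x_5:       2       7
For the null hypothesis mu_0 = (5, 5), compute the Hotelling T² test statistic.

Step 1 — sample mean vector:
  mean(U) = (4 + 8 + 1 + 1 + 2) / 5 = 16/5 = 3.2
  mean(V) = (3 + 6 + 1 + 2 + 7) / 5 = 19/5 = 3.8
  x̄ = (3.2, 3.8),  deviation x̄ - mu_0 = (3.2, 3.8) - (5, 5) = (-1.8, -1.2).

Step 2 — sample covariance matrix, S[i,j] = (1/(n-1)) · Σ_k (x_{k,i} - mean_i) · (x_{k,j} - mean_j), divisor n-1 = 4:
  S[U,U] = ((0.8)·(0.8) + (4.8)·(4.8) + (-2.2)·(-2.2) + (-2.2)·(-2.2) + (-1.2)·(-1.2)) / 4 = 34.8/4 = 8.7
  S[U,V] = ((0.8)·(-0.8) + (4.8)·(2.2) + (-2.2)·(-2.8) + (-2.2)·(-1.8) + (-1.2)·(3.2)) / 4 = 16.2/4 = 4.05
  S[V,V] = ((-0.8)·(-0.8) + (2.2)·(2.2) + (-2.8)·(-2.8) + (-1.8)·(-1.8) + (3.2)·(3.2)) / 4 = 26.8/4 = 6.7
  S = [[8.7, 4.05],
 [4.05, 6.7]].

Step 3 — invert S. det(S) = 8.7·6.7 - (4.05)² = 41.8875.
  S^{-1} = (1/det) · [[d, -b], [-b, a]] = [[0.16, -0.0967],
 [-0.0967, 0.2077]].

Step 4 — quadratic form (x̄ - mu_0)^T · S^{-1} · (x̄ - mu_0):
  S^{-1} · (x̄ - mu_0) = (-0.1719, -0.0752),
  (x̄ - mu_0)^T · [...] = (-1.8)·(-0.1719) + (-1.2)·(-0.0752) = 0.3996.

Step 5 — scale by n: T² = 5 · 0.3996 = 1.9982.

T² ≈ 1.9982


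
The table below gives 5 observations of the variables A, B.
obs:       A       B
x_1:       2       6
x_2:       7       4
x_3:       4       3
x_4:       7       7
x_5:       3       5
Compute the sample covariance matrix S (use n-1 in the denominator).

Step 1 — column means:
  mean(A) = (2 + 7 + 4 + 7 + 3) / 5 = 23/5 = 4.6
  mean(B) = (6 + 4 + 3 + 7 + 5) / 5 = 25/5 = 5

Step 2 — sample covariance S[i,j] = (1/(n-1)) · Σ_k (x_{k,i} - mean_i) · (x_{k,j} - mean_j), with n-1 = 4.
  S[A,A] = ((-2.6)·(-2.6) + (2.4)·(2.4) + (-0.6)·(-0.6) + (2.4)·(2.4) + (-1.6)·(-1.6)) / 4 = 21.2/4 = 5.3
  S[A,B] = ((-2.6)·(1) + (2.4)·(-1) + (-0.6)·(-2) + (2.4)·(2) + (-1.6)·(0)) / 4 = 1/4 = 0.25
  S[B,B] = ((1)·(1) + (-1)·(-1) + (-2)·(-2) + (2)·(2) + (0)·(0)) / 4 = 10/4 = 2.5

S is symmetric (S[j,i] = S[i,j]). Assembling:

S = [[5.3, 0.25],
 [0.25, 2.5]]


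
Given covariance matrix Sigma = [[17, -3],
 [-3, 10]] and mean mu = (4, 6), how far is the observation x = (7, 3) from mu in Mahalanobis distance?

Step 1 — centre the observation: (x - mu) = (3, -3).

Step 2 — invert Sigma. det(Sigma) = 17·10 - (-3)² = 161.
  Sigma^{-1} = (1/det) · [[d, -b], [-b, a]] = [[0.0621, 0.0186],
 [0.0186, 0.1056]].

Step 3 — form the quadratic (x - mu)^T · Sigma^{-1} · (x - mu):
  Sigma^{-1} · (x - mu) = (0.1304, -0.2609).
  (x - mu)^T · [Sigma^{-1} · (x - mu)] = (3)·(0.1304) + (-3)·(-0.2609) = 1.1739.

Step 4 — take square root: d = √(1.1739) ≈ 1.0835.

d(x, mu) = √(1.1739) ≈ 1.0835


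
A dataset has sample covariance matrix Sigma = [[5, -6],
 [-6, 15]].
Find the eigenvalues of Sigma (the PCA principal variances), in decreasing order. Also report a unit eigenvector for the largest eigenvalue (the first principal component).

Step 1 — characteristic polynomial of 2×2 Sigma:
  det(Sigma - λI) = λ² - trace · λ + det = 0.
  trace = 5 + 15 = 20, det = 5·15 - (-6)² = 39.
Step 2 — discriminant:
  Δ = trace² - 4·det = 400 - 156 = 244.
Step 3 — eigenvalues:
  λ = (trace ± √Δ)/2 = (20 ± 15.6205)/2,
  λ_1 = 17.8102,  λ_2 = 2.1898.

Step 4 — unit eigenvector for λ_1: solve (Sigma - λ_1 I)v = 0. First row:
  (5 - 17.8102)·v_x + (-6)·v_y = 0, i.e. (-12.8102)·v_x + (-6)·v_y = 0,
  so v ∝ (b, λ_1 - a) = (-6, 12.8102); multiply by -1 so the first entry is positive: u = (6, -12.8102).
  ||u|| = √((6)² + (-12.8102)²) = √(200.1025) ≈ 14.1458,
  v_1 = u/||u|| ≈ (0.4242, -0.9056) (||v_1|| = 1).

λ_1 = 17.8102,  λ_2 = 2.1898;  v_1 ≈ (0.4242, -0.9056)


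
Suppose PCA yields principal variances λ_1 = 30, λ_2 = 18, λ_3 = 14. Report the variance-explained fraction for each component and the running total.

Step 1 — total variance = trace(Sigma) = Σ λ_i = 30 + 18 + 14 = 62.

Step 2 — fraction explained by component i = λ_i / Σ λ:
  PC1: 30/62 = 0.4839
  PC2: 18/62 = 0.2903
  PC3: 14/62 = 0.2258

Step 3 — cumulative fraction after k components = (λ_1 + ... + λ_k) / Σ λ:
  k = 1: 30/62 = 0.4839
  k = 2: (30 + 18)/62 = 48/62 = 0.7742
  k = 3: (30 + 18 + 14)/62 = 62/62 = 1

Summary (fraction, with percent):

explained: PC1 0.4839 (48.39%), PC2 0.2903 (29.03%), PC3 0.2258 (22.58%);  cumulative: 0.4839, 0.7742, 1


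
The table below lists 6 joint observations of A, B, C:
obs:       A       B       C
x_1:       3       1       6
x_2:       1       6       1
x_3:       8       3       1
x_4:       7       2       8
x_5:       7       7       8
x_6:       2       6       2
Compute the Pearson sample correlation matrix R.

Step 1 — column means:
  mean(A) = (3 + 1 + 8 + 7 + 7 + 2) / 6 = 28/6 = 4.6667
  mean(B) = (1 + 6 + 3 + 2 + 7 + 6) / 6 = 25/6 = 4.1667
  mean(C) = (6 + 1 + 1 + 8 + 8 + 2) / 6 = 26/6 = 4.3333

Step 2 — sample variances and covariances s[i,j] = (1/(n-1)) · Σ_k (x_{k,i} - mean_i) · (x_{k,j} - mean_j), with n-1 = 5:
  s[A,A] = ((-1.6667)·(-1.6667) + (-3.6667)·(-3.6667) + (3.3333)·(3.3333) + (2.3333)·(2.3333) + (2.3333)·(2.3333) + (-2.6667)·(-2.6667)) / 5 = 45.3333/5 = 9.0667
  s[A,B] = ((-1.6667)·(-3.1667) + (-3.6667)·(1.8333) + (3.3333)·(-1.1667) + (2.3333)·(-2.1667) + (2.3333)·(2.8333) + (-2.6667)·(1.8333)) / 5 = -8.6667/5 = -1.7333
  s[A,C] = ((-1.6667)·(1.6667) + (-3.6667)·(-3.3333) + (3.3333)·(-3.3333) + (2.3333)·(3.6667) + (2.3333)·(3.6667) + (-2.6667)·(-2.3333)) / 5 = 21.6667/5 = 4.3333
  s[B,B] = ((-3.1667)·(-3.1667) + (1.8333)·(1.8333) + (-1.1667)·(-1.1667) + (-2.1667)·(-2.1667) + (2.8333)·(2.8333) + (1.8333)·(1.8333)) / 5 = 30.8333/5 = 6.1667
  s[B,C] = ((-3.1667)·(1.6667) + (1.8333)·(-3.3333) + (-1.1667)·(-3.3333) + (-2.1667)·(3.6667) + (2.8333)·(3.6667) + (1.8333)·(-2.3333)) / 5 = -9.3333/5 = -1.8667
  s[C,C] = ((1.6667)·(1.6667) + (-3.3333)·(-3.3333) + (-3.3333)·(-3.3333) + (3.6667)·(3.6667) + (3.6667)·(3.6667) + (-2.3333)·(-2.3333)) / 5 = 57.3333/5 = 11.4667
  Sample standard deviations s_i = √(s[i,i]):
  s(A) = √(9.0667) = 3.0111
  s(B) = √(6.1667) = 2.4833
  s(C) = √(11.4667) = 3.3862

Step 3 — r_{ij} = s_{ij} / (s_i · s_j):
  r[A,A] = 1 (diagonal).
  r[A,B] = -1.7333 / (3.0111 · 2.4833) = -1.7333 / 7.4774 = -0.2318
  r[A,C] = 4.3333 / (3.0111 · 3.3862) = 4.3333 / 10.1963 = 0.425
  r[B,B] = 1 (diagonal).
  r[B,C] = -1.8667 / (2.4833 · 3.3862) = -1.8667 / 8.409 = -0.222
  r[C,C] = 1 (diagonal).

R is symmetric with unit diagonal. Assembling:

R = [[1, -0.2318, 0.425],
 [-0.2318, 1, -0.222],
 [0.425, -0.222, 1]]


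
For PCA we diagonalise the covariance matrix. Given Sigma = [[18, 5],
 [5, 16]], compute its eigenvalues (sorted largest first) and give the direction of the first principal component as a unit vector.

Step 1 — characteristic polynomial of 2×2 Sigma:
  det(Sigma - λI) = λ² - trace · λ + det = 0.
  trace = 18 + 16 = 34, det = 18·16 - (5)² = 263.
Step 2 — discriminant:
  Δ = trace² - 4·det = 1156 - 1052 = 104.
Step 3 — eigenvalues:
  λ = (trace ± √Δ)/2 = (34 ± 10.198)/2,
  λ_1 = 22.099,  λ_2 = 11.901.

Step 4 — unit eigenvector for λ_1: solve (Sigma - λ_1 I)v = 0. First row:
  (18 - 22.099)·v_x + (5)·v_y = 0, i.e. (-4.099)·v_x + (5)·v_y = 0,
  so v ∝ (b, λ_1 - a) = (5, 4.099) = u.
  ||u|| = √((5)² + (4.099)²) = √(41.802) ≈ 6.4654,
  v_1 = u/||u|| ≈ (0.7733, 0.634) (||v_1|| = 1).

λ_1 = 22.099,  λ_2 = 11.901;  v_1 ≈ (0.7733, 0.634)


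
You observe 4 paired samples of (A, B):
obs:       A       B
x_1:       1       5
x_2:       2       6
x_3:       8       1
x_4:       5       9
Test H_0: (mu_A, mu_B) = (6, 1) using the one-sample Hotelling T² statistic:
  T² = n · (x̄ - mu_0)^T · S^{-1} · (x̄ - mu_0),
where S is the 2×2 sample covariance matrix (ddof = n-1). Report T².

Step 1 — sample mean vector:
  mean(A) = (1 + 2 + 8 + 5) / 4 = 16/4 = 4
  mean(B) = (5 + 6 + 1 + 9) / 4 = 21/4 = 5.25
  x̄ = (4, 5.25),  deviation x̄ - mu_0 = (4, 5.25) - (6, 1) = (-2, 4.25).

Step 2 — sample covariance matrix, S[i,j] = (1/(n-1)) · Σ_k (x_{k,i} - mean_i) · (x_{k,j} - mean_j), divisor n-1 = 3:
  S[A,A] = ((-3)·(-3) + (-2)·(-2) + (4)·(4) + (1)·(1)) / 3 = 30/3 = 10
  S[A,B] = ((-3)·(-0.25) + (-2)·(0.75) + (4)·(-4.25) + (1)·(3.75)) / 3 = -14/3 = -4.6667
  S[B,B] = ((-0.25)·(-0.25) + (0.75)·(0.75) + (-4.25)·(-4.25) + (3.75)·(3.75)) / 3 = 32.75/3 = 10.9167
  S = [[10, -4.6667],
 [-4.6667, 10.9167]].

Step 3 — invert S. det(S) = 10·10.9167 - (-4.6667)² = 87.3889.
  S^{-1} = (1/det) · [[d, -b], [-b, a]] = [[0.1249, 0.0534],
 [0.0534, 0.1144]].

Step 4 — quadratic form (x̄ - mu_0)^T · S^{-1} · (x̄ - mu_0):
  S^{-1} · (x̄ - mu_0) = (-0.0229, 0.3795),
  (x̄ - mu_0)^T · [...] = (-2)·(-0.0229) + (4.25)·(0.3795) = 1.6588.

Step 5 — scale by n: T² = 4 · 1.6588 = 6.6351.

T² ≈ 6.6351


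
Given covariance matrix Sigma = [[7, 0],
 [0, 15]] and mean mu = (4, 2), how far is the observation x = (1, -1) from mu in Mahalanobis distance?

Step 1 — centre the observation: (x - mu) = (-3, -3).

Step 2 — invert Sigma. det(Sigma) = 7·15 - (0)² = 105.
  Sigma^{-1} = (1/det) · [[d, -b], [-b, a]] = [[0.1429, 0],
 [0, 0.0667]].

Step 3 — form the quadratic (x - mu)^T · Sigma^{-1} · (x - mu):
  Sigma^{-1} · (x - mu) = (-0.4286, -0.2).
  (x - mu)^T · [Sigma^{-1} · (x - mu)] = (-3)·(-0.4286) + (-3)·(-0.2) = 1.8857.

Step 4 — take square root: d = √(1.8857) ≈ 1.3732.

d(x, mu) = √(1.8857) ≈ 1.3732


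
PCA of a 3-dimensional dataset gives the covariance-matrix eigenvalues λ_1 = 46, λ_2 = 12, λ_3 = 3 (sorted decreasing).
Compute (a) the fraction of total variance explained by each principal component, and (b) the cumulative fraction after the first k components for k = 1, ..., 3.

Step 1 — total variance = trace(Sigma) = Σ λ_i = 46 + 12 + 3 = 61.

Step 2 — fraction explained by component i = λ_i / Σ λ:
  PC1: 46/61 = 0.7541
  PC2: 12/61 = 0.1967
  PC3: 3/61 = 0.0492

Step 3 — cumulative fraction after k components = (λ_1 + ... + λ_k) / Σ λ:
  k = 1: 46/61 = 0.7541
  k = 2: (46 + 12)/61 = 58/61 = 0.9508
  k = 3: (46 + 12 + 3)/61 = 61/61 = 1

Summary (fraction, with percent):

explained: PC1 0.7541 (75.41%), PC2 0.1967 (19.67%), PC3 0.0492 (4.92%);  cumulative: 0.7541, 0.9508, 1


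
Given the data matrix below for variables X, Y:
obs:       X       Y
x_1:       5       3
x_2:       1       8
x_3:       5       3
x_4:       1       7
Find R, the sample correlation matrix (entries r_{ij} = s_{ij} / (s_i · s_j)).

Step 1 — column means:
  mean(X) = (5 + 1 + 5 + 1) / 4 = 12/4 = 3
  mean(Y) = (3 + 8 + 3 + 7) / 4 = 21/4 = 5.25

Step 2 — sample variances and covariances s[i,j] = (1/(n-1)) · Σ_k (x_{k,i} - mean_i) · (x_{k,j} - mean_j), with n-1 = 3:
  s[X,X] = ((2)·(2) + (-2)·(-2) + (2)·(2) + (-2)·(-2)) / 3 = 16/3 = 5.3333
  s[X,Y] = ((2)·(-2.25) + (-2)·(2.75) + (2)·(-2.25) + (-2)·(1.75)) / 3 = -18/3 = -6
  s[Y,Y] = ((-2.25)·(-2.25) + (2.75)·(2.75) + (-2.25)·(-2.25) + (1.75)·(1.75)) / 3 = 20.75/3 = 6.9167
  Sample standard deviations s_i = √(s[i,i]):
  s(X) = √(5.3333) = 2.3094
  s(Y) = √(6.9167) = 2.63

Step 3 — r_{ij} = s_{ij} / (s_i · s_j):
  r[X,X] = 1 (diagonal).
  r[X,Y] = -6 / (2.3094 · 2.63) = -6 / 6.0736 = -0.9879
  r[Y,Y] = 1 (diagonal).

R is symmetric with unit diagonal. Assembling:

R = [[1, -0.9879],
 [-0.9879, 1]]


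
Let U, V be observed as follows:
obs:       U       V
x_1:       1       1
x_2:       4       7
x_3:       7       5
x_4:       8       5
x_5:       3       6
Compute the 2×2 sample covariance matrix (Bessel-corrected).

Step 1 — column means:
  mean(U) = (1 + 4 + 7 + 8 + 3) / 5 = 23/5 = 4.6
  mean(V) = (1 + 7 + 5 + 5 + 6) / 5 = 24/5 = 4.8

Step 2 — sample covariance S[i,j] = (1/(n-1)) · Σ_k (x_{k,i} - mean_i) · (x_{k,j} - mean_j), with n-1 = 4.
  S[U,U] = ((-3.6)·(-3.6) + (-0.6)·(-0.6) + (2.4)·(2.4) + (3.4)·(3.4) + (-1.6)·(-1.6)) / 4 = 33.2/4 = 8.3
  S[U,V] = ((-3.6)·(-3.8) + (-0.6)·(2.2) + (2.4)·(0.2) + (3.4)·(0.2) + (-1.6)·(1.2)) / 4 = 11.6/4 = 2.9
  S[V,V] = ((-3.8)·(-3.8) + (2.2)·(2.2) + (0.2)·(0.2) + (0.2)·(0.2) + (1.2)·(1.2)) / 4 = 20.8/4 = 5.2

S is symmetric (S[j,i] = S[i,j]). Assembling:

S = [[8.3, 2.9],
 [2.9, 5.2]]


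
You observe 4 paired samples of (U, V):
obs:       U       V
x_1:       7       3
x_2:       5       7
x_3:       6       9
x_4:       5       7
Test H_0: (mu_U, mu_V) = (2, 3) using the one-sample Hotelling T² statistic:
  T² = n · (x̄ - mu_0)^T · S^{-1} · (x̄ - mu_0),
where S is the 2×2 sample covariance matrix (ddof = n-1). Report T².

Step 1 — sample mean vector:
  mean(U) = (7 + 5 + 6 + 5) / 4 = 23/4 = 5.75
  mean(V) = (3 + 7 + 9 + 7) / 4 = 26/4 = 6.5
  x̄ = (5.75, 6.5),  deviation x̄ - mu_0 = (5.75, 6.5) - (2, 3) = (3.75, 3.5).

Step 2 — sample covariance matrix, S[i,j] = (1/(n-1)) · Σ_k (x_{k,i} - mean_i) · (x_{k,j} - mean_j), divisor n-1 = 3:
  S[U,U] = ((1.25)·(1.25) + (-0.75)·(-0.75) + (0.25)·(0.25) + (-0.75)·(-0.75)) / 3 = 2.75/3 = 0.9167
  S[U,V] = ((1.25)·(-3.5) + (-0.75)·(0.5) + (0.25)·(2.5) + (-0.75)·(0.5)) / 3 = -4.5/3 = -1.5
  S[V,V] = ((-3.5)·(-3.5) + (0.5)·(0.5) + (2.5)·(2.5) + (0.5)·(0.5)) / 3 = 19/3 = 6.3333
  S = [[0.9167, -1.5],
 [-1.5, 6.3333]].

Step 3 — invert S. det(S) = 0.9167·6.3333 - (-1.5)² = 3.5556.
  S^{-1} = (1/det) · [[d, -b], [-b, a]] = [[1.7813, 0.4219],
 [0.4219, 0.2578]].

Step 4 — quadratic form (x̄ - mu_0)^T · S^{-1} · (x̄ - mu_0):
  S^{-1} · (x̄ - mu_0) = (8.1563, 2.4844),
  (x̄ - mu_0)^T · [...] = (3.75)·(8.1563) + (3.5)·(2.4844) = 39.2813.

Step 5 — scale by n: T² = 4 · 39.2813 = 157.125.

T² ≈ 157.125


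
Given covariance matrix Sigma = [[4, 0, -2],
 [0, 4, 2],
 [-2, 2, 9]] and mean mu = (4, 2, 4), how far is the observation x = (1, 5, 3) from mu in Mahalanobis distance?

Step 1 — centre the observation: (x - mu) = (-3, 3, -1).

Step 2 — invert Sigma (cofactor / det for 3×3, or solve directly):
  Sigma^{-1} = [[0.2857, -0.0357, 0.0714],
 [-0.0357, 0.2857, -0.0714],
 [0.0714, -0.0714, 0.1429]].

Step 3 — form the quadratic (x - mu)^T · Sigma^{-1} · (x - mu):
  Sigma^{-1} · (x - mu) = (-1.0357, 1.0357, -0.5714).
  (x - mu)^T · [Sigma^{-1} · (x - mu)] = (-3)·(-1.0357) + (3)·(1.0357) + (-1)·(-0.5714) = 6.7857.

Step 4 — take square root: d = √(6.7857) ≈ 2.6049.

d(x, mu) = √(6.7857) ≈ 2.6049


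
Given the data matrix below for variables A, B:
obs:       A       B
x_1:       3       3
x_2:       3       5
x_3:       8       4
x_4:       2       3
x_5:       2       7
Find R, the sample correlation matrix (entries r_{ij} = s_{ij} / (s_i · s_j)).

Step 1 — column means:
  mean(A) = (3 + 3 + 8 + 2 + 2) / 5 = 18/5 = 3.6
  mean(B) = (3 + 5 + 4 + 3 + 7) / 5 = 22/5 = 4.4

Step 2 — sample variances and covariances s[i,j] = (1/(n-1)) · Σ_k (x_{k,i} - mean_i) · (x_{k,j} - mean_j), with n-1 = 4:
  s[A,A] = ((-0.6)·(-0.6) + (-0.6)·(-0.6) + (4.4)·(4.4) + (-1.6)·(-1.6) + (-1.6)·(-1.6)) / 4 = 25.2/4 = 6.3
  s[A,B] = ((-0.6)·(-1.4) + (-0.6)·(0.6) + (4.4)·(-0.4) + (-1.6)·(-1.4) + (-1.6)·(2.6)) / 4 = -3.2/4 = -0.8
  s[B,B] = ((-1.4)·(-1.4) + (0.6)·(0.6) + (-0.4)·(-0.4) + (-1.4)·(-1.4) + (2.6)·(2.6)) / 4 = 11.2/4 = 2.8
  Sample standard deviations s_i = √(s[i,i]):
  s(A) = √(6.3) = 2.51
  s(B) = √(2.8) = 1.6733

Step 3 — r_{ij} = s_{ij} / (s_i · s_j):
  r[A,A] = 1 (diagonal).
  r[A,B] = -0.8 / (2.51 · 1.6733) = -0.8 / 4.2 = -0.1905
  r[B,B] = 1 (diagonal).

R is symmetric with unit diagonal. Assembling:

R = [[1, -0.1905],
 [-0.1905, 1]]


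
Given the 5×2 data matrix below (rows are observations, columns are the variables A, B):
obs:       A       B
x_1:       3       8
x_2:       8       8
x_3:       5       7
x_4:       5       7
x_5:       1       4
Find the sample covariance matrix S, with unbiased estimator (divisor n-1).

Step 1 — column means:
  mean(A) = (3 + 8 + 5 + 5 + 1) / 5 = 22/5 = 4.4
  mean(B) = (8 + 8 + 7 + 7 + 4) / 5 = 34/5 = 6.8

Step 2 — sample covariance S[i,j] = (1/(n-1)) · Σ_k (x_{k,i} - mean_i) · (x_{k,j} - mean_j), with n-1 = 4.
  S[A,A] = ((-1.4)·(-1.4) + (3.6)·(3.6) + (0.6)·(0.6) + (0.6)·(0.6) + (-3.4)·(-3.4)) / 4 = 27.2/4 = 6.8
  S[A,B] = ((-1.4)·(1.2) + (3.6)·(1.2) + (0.6)·(0.2) + (0.6)·(0.2) + (-3.4)·(-2.8)) / 4 = 12.4/4 = 3.1
  S[B,B] = ((1.2)·(1.2) + (1.2)·(1.2) + (0.2)·(0.2) + (0.2)·(0.2) + (-2.8)·(-2.8)) / 4 = 10.8/4 = 2.7

S is symmetric (S[j,i] = S[i,j]). Assembling:

S = [[6.8, 3.1],
 [3.1, 2.7]]


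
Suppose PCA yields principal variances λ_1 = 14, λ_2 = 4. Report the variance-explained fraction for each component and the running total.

Step 1 — total variance = trace(Sigma) = Σ λ_i = 14 + 4 = 18.

Step 2 — fraction explained by component i = λ_i / Σ λ:
  PC1: 14/18 = 0.7778
  PC2: 4/18 = 0.2222

Step 3 — cumulative fraction after k components = (λ_1 + ... + λ_k) / Σ λ:
  k = 1: 14/18 = 0.7778
  k = 2: (14 + 4)/18 = 18/18 = 1

Summary (fraction, with percent):

explained: PC1 0.7778 (77.78%), PC2 0.2222 (22.22%);  cumulative: 0.7778, 1


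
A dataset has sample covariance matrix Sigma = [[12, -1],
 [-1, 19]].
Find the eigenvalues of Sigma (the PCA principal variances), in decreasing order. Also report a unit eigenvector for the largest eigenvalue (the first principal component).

Step 1 — characteristic polynomial of 2×2 Sigma:
  det(Sigma - λI) = λ² - trace · λ + det = 0.
  trace = 12 + 19 = 31, det = 12·19 - (-1)² = 227.
Step 2 — discriminant:
  Δ = trace² - 4·det = 961 - 908 = 53.
Step 3 — eigenvalues:
  λ = (trace ± √Δ)/2 = (31 ± 7.2801)/2,
  λ_1 = 19.1401,  λ_2 = 11.8599.

Step 4 — unit eigenvector for λ_1: solve (Sigma - λ_1 I)v = 0. First row:
  (12 - 19.1401)·v_x + (-1)·v_y = 0, i.e. (-7.1401)·v_x + (-1)·v_y = 0,
  so v ∝ (b, λ_1 - a) = (-1, 7.1401); multiply by -1 so the first entry is positive: u = (1, -7.1401).
  ||u|| = √((1)² + (-7.1401)²) = √(51.9804) ≈ 7.2097,
  v_1 = u/||u|| ≈ (0.1387, -0.9903) (||v_1|| = 1).

λ_1 = 19.1401,  λ_2 = 11.8599;  v_1 ≈ (0.1387, -0.9903)


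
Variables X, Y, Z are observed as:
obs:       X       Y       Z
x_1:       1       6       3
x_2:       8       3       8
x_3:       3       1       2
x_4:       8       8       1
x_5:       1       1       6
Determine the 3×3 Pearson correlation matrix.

Step 1 — column means:
  mean(X) = (1 + 8 + 3 + 8 + 1) / 5 = 21/5 = 4.2
  mean(Y) = (6 + 3 + 1 + 8 + 1) / 5 = 19/5 = 3.8
  mean(Z) = (3 + 8 + 2 + 1 + 6) / 5 = 20/5 = 4

Step 2 — sample variances and covariances s[i,j] = (1/(n-1)) · Σ_k (x_{k,i} - mean_i) · (x_{k,j} - mean_j), with n-1 = 4:
  s[X,X] = ((-3.2)·(-3.2) + (3.8)·(3.8) + (-1.2)·(-1.2) + (3.8)·(3.8) + (-3.2)·(-3.2)) / 4 = 50.8/4 = 12.7
  s[X,Y] = ((-3.2)·(2.2) + (3.8)·(-0.8) + (-1.2)·(-2.8) + (3.8)·(4.2) + (-3.2)·(-2.8)) / 4 = 18.2/4 = 4.55
  s[X,Z] = ((-3.2)·(-1) + (3.8)·(4) + (-1.2)·(-2) + (3.8)·(-3) + (-3.2)·(2)) / 4 = 3/4 = 0.75
  s[Y,Y] = ((2.2)·(2.2) + (-0.8)·(-0.8) + (-2.8)·(-2.8) + (4.2)·(4.2) + (-2.8)·(-2.8)) / 4 = 38.8/4 = 9.7
  s[Y,Z] = ((2.2)·(-1) + (-0.8)·(4) + (-2.8)·(-2) + (4.2)·(-3) + (-2.8)·(2)) / 4 = -18/4 = -4.5
  s[Z,Z] = ((-1)·(-1) + (4)·(4) + (-2)·(-2) + (-3)·(-3) + (2)·(2)) / 4 = 34/4 = 8.5
  Sample standard deviations s_i = √(s[i,i]):
  s(X) = √(12.7) = 3.5637
  s(Y) = √(9.7) = 3.1145
  s(Z) = √(8.5) = 2.9155

Step 3 — r_{ij} = s_{ij} / (s_i · s_j):
  r[X,X] = 1 (diagonal).
  r[X,Y] = 4.55 / (3.5637 · 3.1145) = 4.55 / 11.0991 = 0.4099
  r[X,Z] = 0.75 / (3.5637 · 2.9155) = 0.75 / 10.3899 = 0.0722
  r[Y,Y] = 1 (diagonal).
  r[Y,Z] = -4.5 / (3.1145 · 2.9155) = -4.5 / 9.0802 = -0.4956
  r[Z,Z] = 1 (diagonal).

R is symmetric with unit diagonal. Assembling:

R = [[1, 0.4099, 0.0722],
 [0.4099, 1, -0.4956],
 [0.0722, -0.4956, 1]]


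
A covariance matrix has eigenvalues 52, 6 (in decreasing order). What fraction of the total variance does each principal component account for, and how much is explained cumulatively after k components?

Step 1 — total variance = trace(Sigma) = Σ λ_i = 52 + 6 = 58.

Step 2 — fraction explained by component i = λ_i / Σ λ:
  PC1: 52/58 = 0.8966
  PC2: 6/58 = 0.1034

Step 3 — cumulative fraction after k components = (λ_1 + ... + λ_k) / Σ λ:
  k = 1: 52/58 = 0.8966
  k = 2: (52 + 6)/58 = 58/58 = 1

Summary (fraction, with percent):

explained: PC1 0.8966 (89.66%), PC2 0.1034 (10.34%);  cumulative: 0.8966, 1


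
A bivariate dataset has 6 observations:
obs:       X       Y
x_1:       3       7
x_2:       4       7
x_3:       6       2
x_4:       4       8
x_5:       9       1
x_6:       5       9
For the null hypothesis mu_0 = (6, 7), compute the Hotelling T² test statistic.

Step 1 — sample mean vector:
  mean(X) = (3 + 4 + 6 + 4 + 9 + 5) / 6 = 31/6 = 5.1667
  mean(Y) = (7 + 7 + 2 + 8 + 1 + 9) / 6 = 34/6 = 5.6667
  x̄ = (5.1667, 5.6667),  deviation x̄ - mu_0 = (5.1667, 5.6667) - (6, 7) = (-0.8333, -1.3333).

Step 2 — sample covariance matrix, S[i,j] = (1/(n-1)) · Σ_k (x_{k,i} - mean_i) · (x_{k,j} - mean_j), divisor n-1 = 5:
  S[X,X] = ((-2.1667)·(-2.1667) + (-1.1667)·(-1.1667) + (0.8333)·(0.8333) + (-1.1667)·(-1.1667) + (3.8333)·(3.8333) + (-0.1667)·(-0.1667)) / 5 = 22.8333/5 = 4.5667
  S[X,Y] = ((-2.1667)·(1.3333) + (-1.1667)·(1.3333) + (0.8333)·(-3.6667) + (-1.1667)·(2.3333) + (3.8333)·(-4.6667) + (-0.1667)·(3.3333)) / 5 = -28.6667/5 = -5.7333
  S[Y,Y] = ((1.3333)·(1.3333) + (1.3333)·(1.3333) + (-3.6667)·(-3.6667) + (2.3333)·(2.3333) + (-4.6667)·(-4.6667) + (3.3333)·(3.3333)) / 5 = 55.3333/5 = 11.0667
  S = [[4.5667, -5.7333],
 [-5.7333, 11.0667]].

Step 3 — invert S. det(S) = 4.5667·11.0667 - (-5.7333)² = 17.6667.
  S^{-1} = (1/det) · [[d, -b], [-b, a]] = [[0.6264, 0.3245],
 [0.3245, 0.2585]].

Step 4 — quadratic form (x̄ - mu_0)^T · S^{-1} · (x̄ - mu_0):
  S^{-1} · (x̄ - mu_0) = (-0.9547, -0.6151),
  (x̄ - mu_0)^T · [...] = (-0.8333)·(-0.9547) + (-1.3333)·(-0.6151) = 1.6157.

Step 5 — scale by n: T² = 6 · 1.6157 = 9.6943.

T² ≈ 9.6943


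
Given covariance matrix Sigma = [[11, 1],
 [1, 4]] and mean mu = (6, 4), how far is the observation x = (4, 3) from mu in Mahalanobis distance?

Step 1 — centre the observation: (x - mu) = (-2, -1).

Step 2 — invert Sigma. det(Sigma) = 11·4 - (1)² = 43.
  Sigma^{-1} = (1/det) · [[d, -b], [-b, a]] = [[0.093, -0.0233],
 [-0.0233, 0.2558]].

Step 3 — form the quadratic (x - mu)^T · Sigma^{-1} · (x - mu):
  Sigma^{-1} · (x - mu) = (-0.1628, -0.2093).
  (x - mu)^T · [Sigma^{-1} · (x - mu)] = (-2)·(-0.1628) + (-1)·(-0.2093) = 0.5349.

Step 4 — take square root: d = √(0.5349) ≈ 0.7314.

d(x, mu) = √(0.5349) ≈ 0.7314


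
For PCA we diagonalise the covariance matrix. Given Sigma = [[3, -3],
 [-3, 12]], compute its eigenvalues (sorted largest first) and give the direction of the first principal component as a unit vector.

Step 1 — characteristic polynomial of 2×2 Sigma:
  det(Sigma - λI) = λ² - trace · λ + det = 0.
  trace = 3 + 12 = 15, det = 3·12 - (-3)² = 27.
Step 2 — discriminant:
  Δ = trace² - 4·det = 225 - 108 = 117.
Step 3 — eigenvalues:
  λ = (trace ± √Δ)/2 = (15 ± 10.8167)/2,
  λ_1 = 12.9083,  λ_2 = 2.0917.

Step 4 — unit eigenvector for λ_1: solve (Sigma - λ_1 I)v = 0. First row:
  (3 - 12.9083)·v_x + (-3)·v_y = 0, i.e. (-9.9083)·v_x + (-3)·v_y = 0,
  so v ∝ (b, λ_1 - a) = (-3, 9.9083); multiply by -1 so the first entry is positive: u = (3, -9.9083).
  ||u|| = √((3)² + (-9.9083)²) = √(107.1749) ≈ 10.3525,
  v_1 = u/||u|| ≈ (0.2898, -0.9571) (||v_1|| = 1).

λ_1 = 12.9083,  λ_2 = 2.0917;  v_1 ≈ (0.2898, -0.9571)


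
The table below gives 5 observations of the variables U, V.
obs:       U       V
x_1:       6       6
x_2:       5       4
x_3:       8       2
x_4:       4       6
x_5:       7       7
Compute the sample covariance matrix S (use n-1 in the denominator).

Step 1 — column means:
  mean(U) = (6 + 5 + 8 + 4 + 7) / 5 = 30/5 = 6
  mean(V) = (6 + 4 + 2 + 6 + 7) / 5 = 25/5 = 5

Step 2 — sample covariance S[i,j] = (1/(n-1)) · Σ_k (x_{k,i} - mean_i) · (x_{k,j} - mean_j), with n-1 = 4.
  S[U,U] = ((0)·(0) + (-1)·(-1) + (2)·(2) + (-2)·(-2) + (1)·(1)) / 4 = 10/4 = 2.5
  S[U,V] = ((0)·(1) + (-1)·(-1) + (2)·(-3) + (-2)·(1) + (1)·(2)) / 4 = -5/4 = -1.25
  S[V,V] = ((1)·(1) + (-1)·(-1) + (-3)·(-3) + (1)·(1) + (2)·(2)) / 4 = 16/4 = 4

S is symmetric (S[j,i] = S[i,j]). Assembling:

S = [[2.5, -1.25],
 [-1.25, 4]]
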